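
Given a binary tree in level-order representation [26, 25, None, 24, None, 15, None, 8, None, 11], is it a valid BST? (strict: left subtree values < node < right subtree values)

Level-order array: [26, 25, None, 24, None, 15, None, 8, None, 11]
Validate using subtree bounds (lo, hi): at each node, require lo < value < hi,
then recurse left with hi=value and right with lo=value.
Preorder trace (stopping at first violation):
  at node 26 with bounds (-inf, +inf): OK
  at node 25 with bounds (-inf, 26): OK
  at node 24 with bounds (-inf, 25): OK
  at node 15 with bounds (-inf, 24): OK
  at node 8 with bounds (-inf, 15): OK
  at node 11 with bounds (-inf, 8): VIOLATION
Node 11 violates its bound: not (-inf < 11 < 8).
Result: Not a valid BST


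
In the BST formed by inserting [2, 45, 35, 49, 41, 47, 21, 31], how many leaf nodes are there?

Tree built from: [2, 45, 35, 49, 41, 47, 21, 31]
Tree (level-order array): [2, None, 45, 35, 49, 21, 41, 47, None, None, 31]
Rule: A leaf has 0 children.
Per-node child counts:
  node 2: 1 child(ren)
  node 45: 2 child(ren)
  node 35: 2 child(ren)
  node 21: 1 child(ren)
  node 31: 0 child(ren)
  node 41: 0 child(ren)
  node 49: 1 child(ren)
  node 47: 0 child(ren)
Matching nodes: [31, 41, 47]
Count of leaf nodes: 3


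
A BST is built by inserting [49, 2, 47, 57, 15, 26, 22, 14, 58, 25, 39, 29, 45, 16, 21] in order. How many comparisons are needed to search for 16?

Search path for 16: 49 -> 2 -> 47 -> 15 -> 26 -> 22 -> 16
Found: True
Comparisons: 7


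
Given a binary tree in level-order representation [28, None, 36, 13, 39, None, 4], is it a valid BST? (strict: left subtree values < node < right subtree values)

Level-order array: [28, None, 36, 13, 39, None, 4]
Validate using subtree bounds (lo, hi): at each node, require lo < value < hi,
then recurse left with hi=value and right with lo=value.
Preorder trace (stopping at first violation):
  at node 28 with bounds (-inf, +inf): OK
  at node 36 with bounds (28, +inf): OK
  at node 13 with bounds (28, 36): VIOLATION
Node 13 violates its bound: not (28 < 13 < 36).
Result: Not a valid BST


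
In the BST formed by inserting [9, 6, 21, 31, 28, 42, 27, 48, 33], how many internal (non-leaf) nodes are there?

Tree built from: [9, 6, 21, 31, 28, 42, 27, 48, 33]
Tree (level-order array): [9, 6, 21, None, None, None, 31, 28, 42, 27, None, 33, 48]
Rule: An internal node has at least one child.
Per-node child counts:
  node 9: 2 child(ren)
  node 6: 0 child(ren)
  node 21: 1 child(ren)
  node 31: 2 child(ren)
  node 28: 1 child(ren)
  node 27: 0 child(ren)
  node 42: 2 child(ren)
  node 33: 0 child(ren)
  node 48: 0 child(ren)
Matching nodes: [9, 21, 31, 28, 42]
Count of internal (non-leaf) nodes: 5


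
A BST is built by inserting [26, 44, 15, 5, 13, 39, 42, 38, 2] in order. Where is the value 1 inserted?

Starting tree (level order): [26, 15, 44, 5, None, 39, None, 2, 13, 38, 42]
Insertion path: 26 -> 15 -> 5 -> 2
Result: insert 1 as left child of 2
Final tree (level order): [26, 15, 44, 5, None, 39, None, 2, 13, 38, 42, 1]


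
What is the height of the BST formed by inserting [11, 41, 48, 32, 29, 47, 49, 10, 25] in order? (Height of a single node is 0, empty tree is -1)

Insertion order: [11, 41, 48, 32, 29, 47, 49, 10, 25]
Tree (level-order array): [11, 10, 41, None, None, 32, 48, 29, None, 47, 49, 25]
Compute height bottom-up (empty subtree = -1):
  height(10) = 1 + max(-1, -1) = 0
  height(25) = 1 + max(-1, -1) = 0
  height(29) = 1 + max(0, -1) = 1
  height(32) = 1 + max(1, -1) = 2
  height(47) = 1 + max(-1, -1) = 0
  height(49) = 1 + max(-1, -1) = 0
  height(48) = 1 + max(0, 0) = 1
  height(41) = 1 + max(2, 1) = 3
  height(11) = 1 + max(0, 3) = 4
Height = 4


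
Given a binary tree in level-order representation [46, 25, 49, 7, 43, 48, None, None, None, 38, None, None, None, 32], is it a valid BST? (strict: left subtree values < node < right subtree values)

Level-order array: [46, 25, 49, 7, 43, 48, None, None, None, 38, None, None, None, 32]
Validate using subtree bounds (lo, hi): at each node, require lo < value < hi,
then recurse left with hi=value and right with lo=value.
Preorder trace (stopping at first violation):
  at node 46 with bounds (-inf, +inf): OK
  at node 25 with bounds (-inf, 46): OK
  at node 7 with bounds (-inf, 25): OK
  at node 43 with bounds (25, 46): OK
  at node 38 with bounds (25, 43): OK
  at node 32 with bounds (25, 38): OK
  at node 49 with bounds (46, +inf): OK
  at node 48 with bounds (46, 49): OK
No violation found at any node.
Result: Valid BST


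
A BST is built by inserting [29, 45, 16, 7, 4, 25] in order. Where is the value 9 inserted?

Starting tree (level order): [29, 16, 45, 7, 25, None, None, 4]
Insertion path: 29 -> 16 -> 7
Result: insert 9 as right child of 7
Final tree (level order): [29, 16, 45, 7, 25, None, None, 4, 9]


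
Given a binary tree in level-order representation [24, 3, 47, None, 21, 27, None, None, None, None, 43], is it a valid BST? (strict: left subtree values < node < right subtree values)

Level-order array: [24, 3, 47, None, 21, 27, None, None, None, None, 43]
Validate using subtree bounds (lo, hi): at each node, require lo < value < hi,
then recurse left with hi=value and right with lo=value.
Preorder trace (stopping at first violation):
  at node 24 with bounds (-inf, +inf): OK
  at node 3 with bounds (-inf, 24): OK
  at node 21 with bounds (3, 24): OK
  at node 47 with bounds (24, +inf): OK
  at node 27 with bounds (24, 47): OK
  at node 43 with bounds (27, 47): OK
No violation found at any node.
Result: Valid BST


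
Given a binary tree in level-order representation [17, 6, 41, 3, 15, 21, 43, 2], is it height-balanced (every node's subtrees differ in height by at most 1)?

Tree (level-order array): [17, 6, 41, 3, 15, 21, 43, 2]
Definition: a tree is height-balanced if, at every node, |h(left) - h(right)| <= 1 (empty subtree has height -1).
Bottom-up per-node check:
  node 2: h_left=-1, h_right=-1, diff=0 [OK], height=0
  node 3: h_left=0, h_right=-1, diff=1 [OK], height=1
  node 15: h_left=-1, h_right=-1, diff=0 [OK], height=0
  node 6: h_left=1, h_right=0, diff=1 [OK], height=2
  node 21: h_left=-1, h_right=-1, diff=0 [OK], height=0
  node 43: h_left=-1, h_right=-1, diff=0 [OK], height=0
  node 41: h_left=0, h_right=0, diff=0 [OK], height=1
  node 17: h_left=2, h_right=1, diff=1 [OK], height=3
All nodes satisfy the balance condition.
Result: Balanced


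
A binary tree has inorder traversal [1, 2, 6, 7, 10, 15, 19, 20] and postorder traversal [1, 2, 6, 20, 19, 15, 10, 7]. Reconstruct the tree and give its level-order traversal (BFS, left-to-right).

Inorder:   [1, 2, 6, 7, 10, 15, 19, 20]
Postorder: [1, 2, 6, 20, 19, 15, 10, 7]
Algorithm: postorder visits root last, so walk postorder right-to-left;
each value is the root of the current inorder slice — split it at that
value, recurse on the right subtree first, then the left.
Recursive splits:
  root=7; inorder splits into left=[1, 2, 6], right=[10, 15, 19, 20]
  root=10; inorder splits into left=[], right=[15, 19, 20]
  root=15; inorder splits into left=[], right=[19, 20]
  root=19; inorder splits into left=[], right=[20]
  root=20; inorder splits into left=[], right=[]
  root=6; inorder splits into left=[1, 2], right=[]
  root=2; inorder splits into left=[1], right=[]
  root=1; inorder splits into left=[], right=[]
Reconstructed level-order: [7, 6, 10, 2, 15, 1, 19, 20]


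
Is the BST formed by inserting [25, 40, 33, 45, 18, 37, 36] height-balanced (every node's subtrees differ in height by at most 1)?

Tree (level-order array): [25, 18, 40, None, None, 33, 45, None, 37, None, None, 36]
Definition: a tree is height-balanced if, at every node, |h(left) - h(right)| <= 1 (empty subtree has height -1).
Bottom-up per-node check:
  node 18: h_left=-1, h_right=-1, diff=0 [OK], height=0
  node 36: h_left=-1, h_right=-1, diff=0 [OK], height=0
  node 37: h_left=0, h_right=-1, diff=1 [OK], height=1
  node 33: h_left=-1, h_right=1, diff=2 [FAIL (|-1-1|=2 > 1)], height=2
  node 45: h_left=-1, h_right=-1, diff=0 [OK], height=0
  node 40: h_left=2, h_right=0, diff=2 [FAIL (|2-0|=2 > 1)], height=3
  node 25: h_left=0, h_right=3, diff=3 [FAIL (|0-3|=3 > 1)], height=4
Node 33 violates the condition: |-1 - 1| = 2 > 1.
Result: Not balanced


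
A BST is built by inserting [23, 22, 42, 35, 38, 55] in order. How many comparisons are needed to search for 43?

Search path for 43: 23 -> 42 -> 55
Found: False
Comparisons: 3


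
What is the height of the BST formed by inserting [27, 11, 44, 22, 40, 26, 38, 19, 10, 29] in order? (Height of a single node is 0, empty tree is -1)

Insertion order: [27, 11, 44, 22, 40, 26, 38, 19, 10, 29]
Tree (level-order array): [27, 11, 44, 10, 22, 40, None, None, None, 19, 26, 38, None, None, None, None, None, 29]
Compute height bottom-up (empty subtree = -1):
  height(10) = 1 + max(-1, -1) = 0
  height(19) = 1 + max(-1, -1) = 0
  height(26) = 1 + max(-1, -1) = 0
  height(22) = 1 + max(0, 0) = 1
  height(11) = 1 + max(0, 1) = 2
  height(29) = 1 + max(-1, -1) = 0
  height(38) = 1 + max(0, -1) = 1
  height(40) = 1 + max(1, -1) = 2
  height(44) = 1 + max(2, -1) = 3
  height(27) = 1 + max(2, 3) = 4
Height = 4


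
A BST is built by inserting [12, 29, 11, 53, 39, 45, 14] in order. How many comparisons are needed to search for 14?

Search path for 14: 12 -> 29 -> 14
Found: True
Comparisons: 3


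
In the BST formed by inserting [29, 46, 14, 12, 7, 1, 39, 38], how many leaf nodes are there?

Tree built from: [29, 46, 14, 12, 7, 1, 39, 38]
Tree (level-order array): [29, 14, 46, 12, None, 39, None, 7, None, 38, None, 1]
Rule: A leaf has 0 children.
Per-node child counts:
  node 29: 2 child(ren)
  node 14: 1 child(ren)
  node 12: 1 child(ren)
  node 7: 1 child(ren)
  node 1: 0 child(ren)
  node 46: 1 child(ren)
  node 39: 1 child(ren)
  node 38: 0 child(ren)
Matching nodes: [1, 38]
Count of leaf nodes: 2


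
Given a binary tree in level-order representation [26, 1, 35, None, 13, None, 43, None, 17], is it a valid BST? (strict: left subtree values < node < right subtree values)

Level-order array: [26, 1, 35, None, 13, None, 43, None, 17]
Validate using subtree bounds (lo, hi): at each node, require lo < value < hi,
then recurse left with hi=value and right with lo=value.
Preorder trace (stopping at first violation):
  at node 26 with bounds (-inf, +inf): OK
  at node 1 with bounds (-inf, 26): OK
  at node 13 with bounds (1, 26): OK
  at node 17 with bounds (13, 26): OK
  at node 35 with bounds (26, +inf): OK
  at node 43 with bounds (35, +inf): OK
No violation found at any node.
Result: Valid BST


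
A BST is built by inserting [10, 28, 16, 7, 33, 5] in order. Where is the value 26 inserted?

Starting tree (level order): [10, 7, 28, 5, None, 16, 33]
Insertion path: 10 -> 28 -> 16
Result: insert 26 as right child of 16
Final tree (level order): [10, 7, 28, 5, None, 16, 33, None, None, None, 26]


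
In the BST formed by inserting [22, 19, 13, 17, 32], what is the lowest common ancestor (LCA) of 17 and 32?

Tree insertion order: [22, 19, 13, 17, 32]
Tree (level-order array): [22, 19, 32, 13, None, None, None, None, 17]
In a BST, the LCA of p=17, q=32 is the first node v on the
root-to-leaf path with p <= v <= q (go left if both < v, right if both > v).
Walk from root:
  at 22: 17 <= 22 <= 32, this is the LCA
LCA = 22


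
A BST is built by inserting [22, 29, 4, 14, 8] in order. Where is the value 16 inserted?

Starting tree (level order): [22, 4, 29, None, 14, None, None, 8]
Insertion path: 22 -> 4 -> 14
Result: insert 16 as right child of 14
Final tree (level order): [22, 4, 29, None, 14, None, None, 8, 16]


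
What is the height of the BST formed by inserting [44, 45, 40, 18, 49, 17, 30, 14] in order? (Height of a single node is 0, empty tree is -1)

Insertion order: [44, 45, 40, 18, 49, 17, 30, 14]
Tree (level-order array): [44, 40, 45, 18, None, None, 49, 17, 30, None, None, 14]
Compute height bottom-up (empty subtree = -1):
  height(14) = 1 + max(-1, -1) = 0
  height(17) = 1 + max(0, -1) = 1
  height(30) = 1 + max(-1, -1) = 0
  height(18) = 1 + max(1, 0) = 2
  height(40) = 1 + max(2, -1) = 3
  height(49) = 1 + max(-1, -1) = 0
  height(45) = 1 + max(-1, 0) = 1
  height(44) = 1 + max(3, 1) = 4
Height = 4


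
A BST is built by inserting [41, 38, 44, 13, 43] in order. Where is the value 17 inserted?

Starting tree (level order): [41, 38, 44, 13, None, 43]
Insertion path: 41 -> 38 -> 13
Result: insert 17 as right child of 13
Final tree (level order): [41, 38, 44, 13, None, 43, None, None, 17]


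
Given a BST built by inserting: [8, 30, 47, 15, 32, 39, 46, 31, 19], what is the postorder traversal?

Tree insertion order: [8, 30, 47, 15, 32, 39, 46, 31, 19]
Tree (level-order array): [8, None, 30, 15, 47, None, 19, 32, None, None, None, 31, 39, None, None, None, 46]
Postorder traversal: [19, 15, 31, 46, 39, 32, 47, 30, 8]


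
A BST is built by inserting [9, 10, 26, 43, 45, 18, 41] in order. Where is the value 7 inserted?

Starting tree (level order): [9, None, 10, None, 26, 18, 43, None, None, 41, 45]
Insertion path: 9
Result: insert 7 as left child of 9
Final tree (level order): [9, 7, 10, None, None, None, 26, 18, 43, None, None, 41, 45]


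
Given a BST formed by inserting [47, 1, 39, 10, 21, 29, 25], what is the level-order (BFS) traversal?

Tree insertion order: [47, 1, 39, 10, 21, 29, 25]
Tree (level-order array): [47, 1, None, None, 39, 10, None, None, 21, None, 29, 25]
BFS from the root, enqueuing left then right child of each popped node:
  queue [47] -> pop 47, enqueue [1], visited so far: [47]
  queue [1] -> pop 1, enqueue [39], visited so far: [47, 1]
  queue [39] -> pop 39, enqueue [10], visited so far: [47, 1, 39]
  queue [10] -> pop 10, enqueue [21], visited so far: [47, 1, 39, 10]
  queue [21] -> pop 21, enqueue [29], visited so far: [47, 1, 39, 10, 21]
  queue [29] -> pop 29, enqueue [25], visited so far: [47, 1, 39, 10, 21, 29]
  queue [25] -> pop 25, enqueue [none], visited so far: [47, 1, 39, 10, 21, 29, 25]
Result: [47, 1, 39, 10, 21, 29, 25]


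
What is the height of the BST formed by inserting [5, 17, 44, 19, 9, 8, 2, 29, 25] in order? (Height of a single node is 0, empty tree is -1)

Insertion order: [5, 17, 44, 19, 9, 8, 2, 29, 25]
Tree (level-order array): [5, 2, 17, None, None, 9, 44, 8, None, 19, None, None, None, None, 29, 25]
Compute height bottom-up (empty subtree = -1):
  height(2) = 1 + max(-1, -1) = 0
  height(8) = 1 + max(-1, -1) = 0
  height(9) = 1 + max(0, -1) = 1
  height(25) = 1 + max(-1, -1) = 0
  height(29) = 1 + max(0, -1) = 1
  height(19) = 1 + max(-1, 1) = 2
  height(44) = 1 + max(2, -1) = 3
  height(17) = 1 + max(1, 3) = 4
  height(5) = 1 + max(0, 4) = 5
Height = 5


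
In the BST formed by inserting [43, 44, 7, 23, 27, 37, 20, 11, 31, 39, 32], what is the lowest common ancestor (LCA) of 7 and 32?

Tree insertion order: [43, 44, 7, 23, 27, 37, 20, 11, 31, 39, 32]
Tree (level-order array): [43, 7, 44, None, 23, None, None, 20, 27, 11, None, None, 37, None, None, 31, 39, None, 32]
In a BST, the LCA of p=7, q=32 is the first node v on the
root-to-leaf path with p <= v <= q (go left if both < v, right if both > v).
Walk from root:
  at 43: both 7 and 32 < 43, go left
  at 7: 7 <= 7 <= 32, this is the LCA
LCA = 7


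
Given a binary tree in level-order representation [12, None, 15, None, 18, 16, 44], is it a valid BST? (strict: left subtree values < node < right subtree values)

Level-order array: [12, None, 15, None, 18, 16, 44]
Validate using subtree bounds (lo, hi): at each node, require lo < value < hi,
then recurse left with hi=value and right with lo=value.
Preorder trace (stopping at first violation):
  at node 12 with bounds (-inf, +inf): OK
  at node 15 with bounds (12, +inf): OK
  at node 18 with bounds (15, +inf): OK
  at node 16 with bounds (15, 18): OK
  at node 44 with bounds (18, +inf): OK
No violation found at any node.
Result: Valid BST


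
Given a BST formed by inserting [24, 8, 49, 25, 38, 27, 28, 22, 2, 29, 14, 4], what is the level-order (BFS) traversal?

Tree insertion order: [24, 8, 49, 25, 38, 27, 28, 22, 2, 29, 14, 4]
Tree (level-order array): [24, 8, 49, 2, 22, 25, None, None, 4, 14, None, None, 38, None, None, None, None, 27, None, None, 28, None, 29]
BFS from the root, enqueuing left then right child of each popped node:
  queue [24] -> pop 24, enqueue [8, 49], visited so far: [24]
  queue [8, 49] -> pop 8, enqueue [2, 22], visited so far: [24, 8]
  queue [49, 2, 22] -> pop 49, enqueue [25], visited so far: [24, 8, 49]
  queue [2, 22, 25] -> pop 2, enqueue [4], visited so far: [24, 8, 49, 2]
  queue [22, 25, 4] -> pop 22, enqueue [14], visited so far: [24, 8, 49, 2, 22]
  queue [25, 4, 14] -> pop 25, enqueue [38], visited so far: [24, 8, 49, 2, 22, 25]
  queue [4, 14, 38] -> pop 4, enqueue [none], visited so far: [24, 8, 49, 2, 22, 25, 4]
  queue [14, 38] -> pop 14, enqueue [none], visited so far: [24, 8, 49, 2, 22, 25, 4, 14]
  queue [38] -> pop 38, enqueue [27], visited so far: [24, 8, 49, 2, 22, 25, 4, 14, 38]
  queue [27] -> pop 27, enqueue [28], visited so far: [24, 8, 49, 2, 22, 25, 4, 14, 38, 27]
  queue [28] -> pop 28, enqueue [29], visited so far: [24, 8, 49, 2, 22, 25, 4, 14, 38, 27, 28]
  queue [29] -> pop 29, enqueue [none], visited so far: [24, 8, 49, 2, 22, 25, 4, 14, 38, 27, 28, 29]
Result: [24, 8, 49, 2, 22, 25, 4, 14, 38, 27, 28, 29]


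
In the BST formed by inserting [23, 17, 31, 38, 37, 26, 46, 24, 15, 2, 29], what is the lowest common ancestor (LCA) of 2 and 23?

Tree insertion order: [23, 17, 31, 38, 37, 26, 46, 24, 15, 2, 29]
Tree (level-order array): [23, 17, 31, 15, None, 26, 38, 2, None, 24, 29, 37, 46]
In a BST, the LCA of p=2, q=23 is the first node v on the
root-to-leaf path with p <= v <= q (go left if both < v, right if both > v).
Walk from root:
  at 23: 2 <= 23 <= 23, this is the LCA
LCA = 23


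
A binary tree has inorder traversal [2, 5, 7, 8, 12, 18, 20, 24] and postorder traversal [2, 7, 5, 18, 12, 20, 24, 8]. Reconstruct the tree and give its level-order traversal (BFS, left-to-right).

Inorder:   [2, 5, 7, 8, 12, 18, 20, 24]
Postorder: [2, 7, 5, 18, 12, 20, 24, 8]
Algorithm: postorder visits root last, so walk postorder right-to-left;
each value is the root of the current inorder slice — split it at that
value, recurse on the right subtree first, then the left.
Recursive splits:
  root=8; inorder splits into left=[2, 5, 7], right=[12, 18, 20, 24]
  root=24; inorder splits into left=[12, 18, 20], right=[]
  root=20; inorder splits into left=[12, 18], right=[]
  root=12; inorder splits into left=[], right=[18]
  root=18; inorder splits into left=[], right=[]
  root=5; inorder splits into left=[2], right=[7]
  root=7; inorder splits into left=[], right=[]
  root=2; inorder splits into left=[], right=[]
Reconstructed level-order: [8, 5, 24, 2, 7, 20, 12, 18]


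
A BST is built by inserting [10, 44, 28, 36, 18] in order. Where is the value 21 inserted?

Starting tree (level order): [10, None, 44, 28, None, 18, 36]
Insertion path: 10 -> 44 -> 28 -> 18
Result: insert 21 as right child of 18
Final tree (level order): [10, None, 44, 28, None, 18, 36, None, 21]


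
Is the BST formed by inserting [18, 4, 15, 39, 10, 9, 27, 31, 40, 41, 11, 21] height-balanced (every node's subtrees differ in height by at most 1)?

Tree (level-order array): [18, 4, 39, None, 15, 27, 40, 10, None, 21, 31, None, 41, 9, 11]
Definition: a tree is height-balanced if, at every node, |h(left) - h(right)| <= 1 (empty subtree has height -1).
Bottom-up per-node check:
  node 9: h_left=-1, h_right=-1, diff=0 [OK], height=0
  node 11: h_left=-1, h_right=-1, diff=0 [OK], height=0
  node 10: h_left=0, h_right=0, diff=0 [OK], height=1
  node 15: h_left=1, h_right=-1, diff=2 [FAIL (|1--1|=2 > 1)], height=2
  node 4: h_left=-1, h_right=2, diff=3 [FAIL (|-1-2|=3 > 1)], height=3
  node 21: h_left=-1, h_right=-1, diff=0 [OK], height=0
  node 31: h_left=-1, h_right=-1, diff=0 [OK], height=0
  node 27: h_left=0, h_right=0, diff=0 [OK], height=1
  node 41: h_left=-1, h_right=-1, diff=0 [OK], height=0
  node 40: h_left=-1, h_right=0, diff=1 [OK], height=1
  node 39: h_left=1, h_right=1, diff=0 [OK], height=2
  node 18: h_left=3, h_right=2, diff=1 [OK], height=4
Node 15 violates the condition: |1 - -1| = 2 > 1.
Result: Not balanced


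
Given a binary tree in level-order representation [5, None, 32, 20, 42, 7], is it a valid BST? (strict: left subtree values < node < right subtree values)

Level-order array: [5, None, 32, 20, 42, 7]
Validate using subtree bounds (lo, hi): at each node, require lo < value < hi,
then recurse left with hi=value and right with lo=value.
Preorder trace (stopping at first violation):
  at node 5 with bounds (-inf, +inf): OK
  at node 32 with bounds (5, +inf): OK
  at node 20 with bounds (5, 32): OK
  at node 7 with bounds (5, 20): OK
  at node 42 with bounds (32, +inf): OK
No violation found at any node.
Result: Valid BST


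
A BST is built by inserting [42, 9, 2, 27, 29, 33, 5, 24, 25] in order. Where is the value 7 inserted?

Starting tree (level order): [42, 9, None, 2, 27, None, 5, 24, 29, None, None, None, 25, None, 33]
Insertion path: 42 -> 9 -> 2 -> 5
Result: insert 7 as right child of 5
Final tree (level order): [42, 9, None, 2, 27, None, 5, 24, 29, None, 7, None, 25, None, 33]


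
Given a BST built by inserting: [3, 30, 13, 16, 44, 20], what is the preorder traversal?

Tree insertion order: [3, 30, 13, 16, 44, 20]
Tree (level-order array): [3, None, 30, 13, 44, None, 16, None, None, None, 20]
Preorder traversal: [3, 30, 13, 16, 20, 44]


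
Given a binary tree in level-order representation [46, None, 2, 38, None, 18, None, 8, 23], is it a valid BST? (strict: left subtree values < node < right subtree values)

Level-order array: [46, None, 2, 38, None, 18, None, 8, 23]
Validate using subtree bounds (lo, hi): at each node, require lo < value < hi,
then recurse left with hi=value and right with lo=value.
Preorder trace (stopping at first violation):
  at node 46 with bounds (-inf, +inf): OK
  at node 2 with bounds (46, +inf): VIOLATION
Node 2 violates its bound: not (46 < 2 < +inf).
Result: Not a valid BST


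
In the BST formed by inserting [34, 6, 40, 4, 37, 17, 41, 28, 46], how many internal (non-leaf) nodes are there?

Tree built from: [34, 6, 40, 4, 37, 17, 41, 28, 46]
Tree (level-order array): [34, 6, 40, 4, 17, 37, 41, None, None, None, 28, None, None, None, 46]
Rule: An internal node has at least one child.
Per-node child counts:
  node 34: 2 child(ren)
  node 6: 2 child(ren)
  node 4: 0 child(ren)
  node 17: 1 child(ren)
  node 28: 0 child(ren)
  node 40: 2 child(ren)
  node 37: 0 child(ren)
  node 41: 1 child(ren)
  node 46: 0 child(ren)
Matching nodes: [34, 6, 17, 40, 41]
Count of internal (non-leaf) nodes: 5


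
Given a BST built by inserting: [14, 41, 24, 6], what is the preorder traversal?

Tree insertion order: [14, 41, 24, 6]
Tree (level-order array): [14, 6, 41, None, None, 24]
Preorder traversal: [14, 6, 41, 24]


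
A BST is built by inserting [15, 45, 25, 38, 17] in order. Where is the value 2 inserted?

Starting tree (level order): [15, None, 45, 25, None, 17, 38]
Insertion path: 15
Result: insert 2 as left child of 15
Final tree (level order): [15, 2, 45, None, None, 25, None, 17, 38]


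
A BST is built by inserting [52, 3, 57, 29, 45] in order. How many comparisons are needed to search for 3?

Search path for 3: 52 -> 3
Found: True
Comparisons: 2


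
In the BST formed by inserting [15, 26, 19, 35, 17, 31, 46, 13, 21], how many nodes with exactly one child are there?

Tree built from: [15, 26, 19, 35, 17, 31, 46, 13, 21]
Tree (level-order array): [15, 13, 26, None, None, 19, 35, 17, 21, 31, 46]
Rule: These are nodes with exactly 1 non-null child.
Per-node child counts:
  node 15: 2 child(ren)
  node 13: 0 child(ren)
  node 26: 2 child(ren)
  node 19: 2 child(ren)
  node 17: 0 child(ren)
  node 21: 0 child(ren)
  node 35: 2 child(ren)
  node 31: 0 child(ren)
  node 46: 0 child(ren)
Matching nodes: (none)
Count of nodes with exactly one child: 0


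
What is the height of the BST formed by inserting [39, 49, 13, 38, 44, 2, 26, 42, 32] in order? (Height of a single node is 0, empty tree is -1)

Insertion order: [39, 49, 13, 38, 44, 2, 26, 42, 32]
Tree (level-order array): [39, 13, 49, 2, 38, 44, None, None, None, 26, None, 42, None, None, 32]
Compute height bottom-up (empty subtree = -1):
  height(2) = 1 + max(-1, -1) = 0
  height(32) = 1 + max(-1, -1) = 0
  height(26) = 1 + max(-1, 0) = 1
  height(38) = 1 + max(1, -1) = 2
  height(13) = 1 + max(0, 2) = 3
  height(42) = 1 + max(-1, -1) = 0
  height(44) = 1 + max(0, -1) = 1
  height(49) = 1 + max(1, -1) = 2
  height(39) = 1 + max(3, 2) = 4
Height = 4


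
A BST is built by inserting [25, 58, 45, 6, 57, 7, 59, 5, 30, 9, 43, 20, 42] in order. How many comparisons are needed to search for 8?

Search path for 8: 25 -> 6 -> 7 -> 9
Found: False
Comparisons: 4


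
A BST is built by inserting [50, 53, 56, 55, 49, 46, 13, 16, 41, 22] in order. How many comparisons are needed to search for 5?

Search path for 5: 50 -> 49 -> 46 -> 13
Found: False
Comparisons: 4


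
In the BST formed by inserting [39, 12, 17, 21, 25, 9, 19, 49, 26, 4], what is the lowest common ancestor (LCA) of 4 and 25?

Tree insertion order: [39, 12, 17, 21, 25, 9, 19, 49, 26, 4]
Tree (level-order array): [39, 12, 49, 9, 17, None, None, 4, None, None, 21, None, None, 19, 25, None, None, None, 26]
In a BST, the LCA of p=4, q=25 is the first node v on the
root-to-leaf path with p <= v <= q (go left if both < v, right if both > v).
Walk from root:
  at 39: both 4 and 25 < 39, go left
  at 12: 4 <= 12 <= 25, this is the LCA
LCA = 12


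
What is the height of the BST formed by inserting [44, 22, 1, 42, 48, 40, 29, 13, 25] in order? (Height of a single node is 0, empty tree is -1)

Insertion order: [44, 22, 1, 42, 48, 40, 29, 13, 25]
Tree (level-order array): [44, 22, 48, 1, 42, None, None, None, 13, 40, None, None, None, 29, None, 25]
Compute height bottom-up (empty subtree = -1):
  height(13) = 1 + max(-1, -1) = 0
  height(1) = 1 + max(-1, 0) = 1
  height(25) = 1 + max(-1, -1) = 0
  height(29) = 1 + max(0, -1) = 1
  height(40) = 1 + max(1, -1) = 2
  height(42) = 1 + max(2, -1) = 3
  height(22) = 1 + max(1, 3) = 4
  height(48) = 1 + max(-1, -1) = 0
  height(44) = 1 + max(4, 0) = 5
Height = 5


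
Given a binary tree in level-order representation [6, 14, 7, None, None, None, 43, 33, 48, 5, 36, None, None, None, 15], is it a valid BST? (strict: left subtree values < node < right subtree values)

Level-order array: [6, 14, 7, None, None, None, 43, 33, 48, 5, 36, None, None, None, 15]
Validate using subtree bounds (lo, hi): at each node, require lo < value < hi,
then recurse left with hi=value and right with lo=value.
Preorder trace (stopping at first violation):
  at node 6 with bounds (-inf, +inf): OK
  at node 14 with bounds (-inf, 6): VIOLATION
Node 14 violates its bound: not (-inf < 14 < 6).
Result: Not a valid BST


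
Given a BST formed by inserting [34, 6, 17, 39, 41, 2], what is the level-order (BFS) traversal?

Tree insertion order: [34, 6, 17, 39, 41, 2]
Tree (level-order array): [34, 6, 39, 2, 17, None, 41]
BFS from the root, enqueuing left then right child of each popped node:
  queue [34] -> pop 34, enqueue [6, 39], visited so far: [34]
  queue [6, 39] -> pop 6, enqueue [2, 17], visited so far: [34, 6]
  queue [39, 2, 17] -> pop 39, enqueue [41], visited so far: [34, 6, 39]
  queue [2, 17, 41] -> pop 2, enqueue [none], visited so far: [34, 6, 39, 2]
  queue [17, 41] -> pop 17, enqueue [none], visited so far: [34, 6, 39, 2, 17]
  queue [41] -> pop 41, enqueue [none], visited so far: [34, 6, 39, 2, 17, 41]
Result: [34, 6, 39, 2, 17, 41]


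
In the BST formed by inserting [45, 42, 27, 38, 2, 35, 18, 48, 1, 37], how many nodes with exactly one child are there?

Tree built from: [45, 42, 27, 38, 2, 35, 18, 48, 1, 37]
Tree (level-order array): [45, 42, 48, 27, None, None, None, 2, 38, 1, 18, 35, None, None, None, None, None, None, 37]
Rule: These are nodes with exactly 1 non-null child.
Per-node child counts:
  node 45: 2 child(ren)
  node 42: 1 child(ren)
  node 27: 2 child(ren)
  node 2: 2 child(ren)
  node 1: 0 child(ren)
  node 18: 0 child(ren)
  node 38: 1 child(ren)
  node 35: 1 child(ren)
  node 37: 0 child(ren)
  node 48: 0 child(ren)
Matching nodes: [42, 38, 35]
Count of nodes with exactly one child: 3


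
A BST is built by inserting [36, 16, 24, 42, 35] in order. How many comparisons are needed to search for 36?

Search path for 36: 36
Found: True
Comparisons: 1


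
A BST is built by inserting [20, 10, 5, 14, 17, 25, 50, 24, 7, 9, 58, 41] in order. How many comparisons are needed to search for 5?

Search path for 5: 20 -> 10 -> 5
Found: True
Comparisons: 3


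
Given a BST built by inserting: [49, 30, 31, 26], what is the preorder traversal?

Tree insertion order: [49, 30, 31, 26]
Tree (level-order array): [49, 30, None, 26, 31]
Preorder traversal: [49, 30, 26, 31]


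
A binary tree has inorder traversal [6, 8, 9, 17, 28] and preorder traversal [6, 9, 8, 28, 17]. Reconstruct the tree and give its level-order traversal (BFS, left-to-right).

Inorder:  [6, 8, 9, 17, 28]
Preorder: [6, 9, 8, 28, 17]
Algorithm: preorder visits root first, so consume preorder in order;
for each root, split the current inorder slice at that value into
left-subtree inorder and right-subtree inorder, then recurse.
Recursive splits:
  root=6; inorder splits into left=[], right=[8, 9, 17, 28]
  root=9; inorder splits into left=[8], right=[17, 28]
  root=8; inorder splits into left=[], right=[]
  root=28; inorder splits into left=[17], right=[]
  root=17; inorder splits into left=[], right=[]
Reconstructed level-order: [6, 9, 8, 28, 17]


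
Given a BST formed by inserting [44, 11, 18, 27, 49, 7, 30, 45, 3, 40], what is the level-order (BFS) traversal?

Tree insertion order: [44, 11, 18, 27, 49, 7, 30, 45, 3, 40]
Tree (level-order array): [44, 11, 49, 7, 18, 45, None, 3, None, None, 27, None, None, None, None, None, 30, None, 40]
BFS from the root, enqueuing left then right child of each popped node:
  queue [44] -> pop 44, enqueue [11, 49], visited so far: [44]
  queue [11, 49] -> pop 11, enqueue [7, 18], visited so far: [44, 11]
  queue [49, 7, 18] -> pop 49, enqueue [45], visited so far: [44, 11, 49]
  queue [7, 18, 45] -> pop 7, enqueue [3], visited so far: [44, 11, 49, 7]
  queue [18, 45, 3] -> pop 18, enqueue [27], visited so far: [44, 11, 49, 7, 18]
  queue [45, 3, 27] -> pop 45, enqueue [none], visited so far: [44, 11, 49, 7, 18, 45]
  queue [3, 27] -> pop 3, enqueue [none], visited so far: [44, 11, 49, 7, 18, 45, 3]
  queue [27] -> pop 27, enqueue [30], visited so far: [44, 11, 49, 7, 18, 45, 3, 27]
  queue [30] -> pop 30, enqueue [40], visited so far: [44, 11, 49, 7, 18, 45, 3, 27, 30]
  queue [40] -> pop 40, enqueue [none], visited so far: [44, 11, 49, 7, 18, 45, 3, 27, 30, 40]
Result: [44, 11, 49, 7, 18, 45, 3, 27, 30, 40]


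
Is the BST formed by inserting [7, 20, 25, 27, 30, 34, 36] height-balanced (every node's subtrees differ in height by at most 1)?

Tree (level-order array): [7, None, 20, None, 25, None, 27, None, 30, None, 34, None, 36]
Definition: a tree is height-balanced if, at every node, |h(left) - h(right)| <= 1 (empty subtree has height -1).
Bottom-up per-node check:
  node 36: h_left=-1, h_right=-1, diff=0 [OK], height=0
  node 34: h_left=-1, h_right=0, diff=1 [OK], height=1
  node 30: h_left=-1, h_right=1, diff=2 [FAIL (|-1-1|=2 > 1)], height=2
  node 27: h_left=-1, h_right=2, diff=3 [FAIL (|-1-2|=3 > 1)], height=3
  node 25: h_left=-1, h_right=3, diff=4 [FAIL (|-1-3|=4 > 1)], height=4
  node 20: h_left=-1, h_right=4, diff=5 [FAIL (|-1-4|=5 > 1)], height=5
  node 7: h_left=-1, h_right=5, diff=6 [FAIL (|-1-5|=6 > 1)], height=6
Node 30 violates the condition: |-1 - 1| = 2 > 1.
Result: Not balanced


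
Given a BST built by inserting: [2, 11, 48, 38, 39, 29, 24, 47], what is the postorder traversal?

Tree insertion order: [2, 11, 48, 38, 39, 29, 24, 47]
Tree (level-order array): [2, None, 11, None, 48, 38, None, 29, 39, 24, None, None, 47]
Postorder traversal: [24, 29, 47, 39, 38, 48, 11, 2]


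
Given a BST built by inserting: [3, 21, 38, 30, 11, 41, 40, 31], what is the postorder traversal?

Tree insertion order: [3, 21, 38, 30, 11, 41, 40, 31]
Tree (level-order array): [3, None, 21, 11, 38, None, None, 30, 41, None, 31, 40]
Postorder traversal: [11, 31, 30, 40, 41, 38, 21, 3]


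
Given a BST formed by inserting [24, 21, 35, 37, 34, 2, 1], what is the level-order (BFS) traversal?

Tree insertion order: [24, 21, 35, 37, 34, 2, 1]
Tree (level-order array): [24, 21, 35, 2, None, 34, 37, 1]
BFS from the root, enqueuing left then right child of each popped node:
  queue [24] -> pop 24, enqueue [21, 35], visited so far: [24]
  queue [21, 35] -> pop 21, enqueue [2], visited so far: [24, 21]
  queue [35, 2] -> pop 35, enqueue [34, 37], visited so far: [24, 21, 35]
  queue [2, 34, 37] -> pop 2, enqueue [1], visited so far: [24, 21, 35, 2]
  queue [34, 37, 1] -> pop 34, enqueue [none], visited so far: [24, 21, 35, 2, 34]
  queue [37, 1] -> pop 37, enqueue [none], visited so far: [24, 21, 35, 2, 34, 37]
  queue [1] -> pop 1, enqueue [none], visited so far: [24, 21, 35, 2, 34, 37, 1]
Result: [24, 21, 35, 2, 34, 37, 1]


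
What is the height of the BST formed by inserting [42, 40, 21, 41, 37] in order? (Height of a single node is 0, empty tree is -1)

Insertion order: [42, 40, 21, 41, 37]
Tree (level-order array): [42, 40, None, 21, 41, None, 37]
Compute height bottom-up (empty subtree = -1):
  height(37) = 1 + max(-1, -1) = 0
  height(21) = 1 + max(-1, 0) = 1
  height(41) = 1 + max(-1, -1) = 0
  height(40) = 1 + max(1, 0) = 2
  height(42) = 1 + max(2, -1) = 3
Height = 3


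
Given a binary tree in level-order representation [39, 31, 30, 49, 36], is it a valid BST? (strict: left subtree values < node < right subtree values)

Level-order array: [39, 31, 30, 49, 36]
Validate using subtree bounds (lo, hi): at each node, require lo < value < hi,
then recurse left with hi=value and right with lo=value.
Preorder trace (stopping at first violation):
  at node 39 with bounds (-inf, +inf): OK
  at node 31 with bounds (-inf, 39): OK
  at node 49 with bounds (-inf, 31): VIOLATION
Node 49 violates its bound: not (-inf < 49 < 31).
Result: Not a valid BST


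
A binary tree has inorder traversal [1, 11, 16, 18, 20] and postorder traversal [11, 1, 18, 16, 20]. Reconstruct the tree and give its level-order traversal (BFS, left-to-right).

Inorder:   [1, 11, 16, 18, 20]
Postorder: [11, 1, 18, 16, 20]
Algorithm: postorder visits root last, so walk postorder right-to-left;
each value is the root of the current inorder slice — split it at that
value, recurse on the right subtree first, then the left.
Recursive splits:
  root=20; inorder splits into left=[1, 11, 16, 18], right=[]
  root=16; inorder splits into left=[1, 11], right=[18]
  root=18; inorder splits into left=[], right=[]
  root=1; inorder splits into left=[], right=[11]
  root=11; inorder splits into left=[], right=[]
Reconstructed level-order: [20, 16, 1, 18, 11]


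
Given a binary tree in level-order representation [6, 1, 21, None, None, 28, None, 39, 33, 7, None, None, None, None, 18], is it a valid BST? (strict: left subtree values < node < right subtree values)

Level-order array: [6, 1, 21, None, None, 28, None, 39, 33, 7, None, None, None, None, 18]
Validate using subtree bounds (lo, hi): at each node, require lo < value < hi,
then recurse left with hi=value and right with lo=value.
Preorder trace (stopping at first violation):
  at node 6 with bounds (-inf, +inf): OK
  at node 1 with bounds (-inf, 6): OK
  at node 21 with bounds (6, +inf): OK
  at node 28 with bounds (6, 21): VIOLATION
Node 28 violates its bound: not (6 < 28 < 21).
Result: Not a valid BST


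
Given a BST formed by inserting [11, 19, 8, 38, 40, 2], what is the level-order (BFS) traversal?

Tree insertion order: [11, 19, 8, 38, 40, 2]
Tree (level-order array): [11, 8, 19, 2, None, None, 38, None, None, None, 40]
BFS from the root, enqueuing left then right child of each popped node:
  queue [11] -> pop 11, enqueue [8, 19], visited so far: [11]
  queue [8, 19] -> pop 8, enqueue [2], visited so far: [11, 8]
  queue [19, 2] -> pop 19, enqueue [38], visited so far: [11, 8, 19]
  queue [2, 38] -> pop 2, enqueue [none], visited so far: [11, 8, 19, 2]
  queue [38] -> pop 38, enqueue [40], visited so far: [11, 8, 19, 2, 38]
  queue [40] -> pop 40, enqueue [none], visited so far: [11, 8, 19, 2, 38, 40]
Result: [11, 8, 19, 2, 38, 40]


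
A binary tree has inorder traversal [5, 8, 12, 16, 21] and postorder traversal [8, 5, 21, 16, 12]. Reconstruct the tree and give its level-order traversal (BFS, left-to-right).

Inorder:   [5, 8, 12, 16, 21]
Postorder: [8, 5, 21, 16, 12]
Algorithm: postorder visits root last, so walk postorder right-to-left;
each value is the root of the current inorder slice — split it at that
value, recurse on the right subtree first, then the left.
Recursive splits:
  root=12; inorder splits into left=[5, 8], right=[16, 21]
  root=16; inorder splits into left=[], right=[21]
  root=21; inorder splits into left=[], right=[]
  root=5; inorder splits into left=[], right=[8]
  root=8; inorder splits into left=[], right=[]
Reconstructed level-order: [12, 5, 16, 8, 21]


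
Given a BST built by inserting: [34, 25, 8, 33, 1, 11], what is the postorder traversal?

Tree insertion order: [34, 25, 8, 33, 1, 11]
Tree (level-order array): [34, 25, None, 8, 33, 1, 11]
Postorder traversal: [1, 11, 8, 33, 25, 34]


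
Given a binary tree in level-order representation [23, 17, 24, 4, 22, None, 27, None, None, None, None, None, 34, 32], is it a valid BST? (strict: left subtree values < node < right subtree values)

Level-order array: [23, 17, 24, 4, 22, None, 27, None, None, None, None, None, 34, 32]
Validate using subtree bounds (lo, hi): at each node, require lo < value < hi,
then recurse left with hi=value and right with lo=value.
Preorder trace (stopping at first violation):
  at node 23 with bounds (-inf, +inf): OK
  at node 17 with bounds (-inf, 23): OK
  at node 4 with bounds (-inf, 17): OK
  at node 22 with bounds (17, 23): OK
  at node 24 with bounds (23, +inf): OK
  at node 27 with bounds (24, +inf): OK
  at node 34 with bounds (27, +inf): OK
  at node 32 with bounds (27, 34): OK
No violation found at any node.
Result: Valid BST


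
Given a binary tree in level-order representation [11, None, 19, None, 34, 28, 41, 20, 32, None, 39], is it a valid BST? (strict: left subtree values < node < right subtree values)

Level-order array: [11, None, 19, None, 34, 28, 41, 20, 32, None, 39]
Validate using subtree bounds (lo, hi): at each node, require lo < value < hi,
then recurse left with hi=value and right with lo=value.
Preorder trace (stopping at first violation):
  at node 11 with bounds (-inf, +inf): OK
  at node 19 with bounds (11, +inf): OK
  at node 34 with bounds (19, +inf): OK
  at node 28 with bounds (19, 34): OK
  at node 20 with bounds (19, 28): OK
  at node 32 with bounds (28, 34): OK
  at node 41 with bounds (34, +inf): OK
  at node 39 with bounds (41, +inf): VIOLATION
Node 39 violates its bound: not (41 < 39 < +inf).
Result: Not a valid BST


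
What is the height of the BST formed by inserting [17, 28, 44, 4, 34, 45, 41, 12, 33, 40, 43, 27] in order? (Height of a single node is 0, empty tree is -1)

Insertion order: [17, 28, 44, 4, 34, 45, 41, 12, 33, 40, 43, 27]
Tree (level-order array): [17, 4, 28, None, 12, 27, 44, None, None, None, None, 34, 45, 33, 41, None, None, None, None, 40, 43]
Compute height bottom-up (empty subtree = -1):
  height(12) = 1 + max(-1, -1) = 0
  height(4) = 1 + max(-1, 0) = 1
  height(27) = 1 + max(-1, -1) = 0
  height(33) = 1 + max(-1, -1) = 0
  height(40) = 1 + max(-1, -1) = 0
  height(43) = 1 + max(-1, -1) = 0
  height(41) = 1 + max(0, 0) = 1
  height(34) = 1 + max(0, 1) = 2
  height(45) = 1 + max(-1, -1) = 0
  height(44) = 1 + max(2, 0) = 3
  height(28) = 1 + max(0, 3) = 4
  height(17) = 1 + max(1, 4) = 5
Height = 5
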